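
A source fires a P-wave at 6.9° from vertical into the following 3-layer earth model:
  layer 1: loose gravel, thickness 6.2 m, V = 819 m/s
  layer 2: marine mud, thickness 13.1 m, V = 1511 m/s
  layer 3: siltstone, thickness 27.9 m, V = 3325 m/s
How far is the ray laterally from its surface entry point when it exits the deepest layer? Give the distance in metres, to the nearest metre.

Apply Snell's law at each interface; in layer i the horizontal offset is hᵢ·tan θᵢ.
Layer 1: θ = 6.90°; offset = 6.2·tan 6.90° = 0.750 m.
Layer 2: sin θ = 1511·sin 6.9°/819 = 0.2216, θ = 12.81°; offset = 13.1·tan 12.81° = 2.978 m.
Layer 3: sin θ = 3325·sin 6.9°/819 = 0.4877, θ = 29.19°; offset = 27.9·tan 29.19° = 15.588 m.
Σ offsets = 19.315 m.

19 m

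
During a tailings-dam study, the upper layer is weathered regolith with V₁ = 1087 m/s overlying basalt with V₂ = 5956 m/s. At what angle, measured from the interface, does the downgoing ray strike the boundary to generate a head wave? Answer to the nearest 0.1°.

At critical incidence the refracted ray runs along the interface (θ₂ = 90°), so sin θ_c = V₁/V₂.
θ_c = arcsin(1087/5956) = arcsin 0.1825 = 10.52°.
Measured from the interface: 90° − 10.52° = 79.48°.

79.5°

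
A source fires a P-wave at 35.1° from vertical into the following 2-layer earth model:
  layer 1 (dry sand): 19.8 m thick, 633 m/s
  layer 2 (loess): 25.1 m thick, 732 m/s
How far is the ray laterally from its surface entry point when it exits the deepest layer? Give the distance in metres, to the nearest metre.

p = sin θ₁/V₁ = sin 35.1°/633 = 9.0838e-04 s/m is conserved through the stack.
Layer 1: θ = 35.10°; offset = 19.8·tan 35.10° = 13.916 m.
Layer 2: sin θ = p·732 = 0.6649 → θ = 41.68°; offset = 25.1·tan 41.68° = 22.345 m.
Σ offsets = 36.261 m.

36 m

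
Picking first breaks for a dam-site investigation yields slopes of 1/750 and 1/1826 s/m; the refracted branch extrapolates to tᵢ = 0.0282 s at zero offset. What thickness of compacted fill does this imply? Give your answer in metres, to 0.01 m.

11.60 m

θ_c = arcsin(750/1826) = 24.25°; cos θ_c = 0.9118.
tᵢ = 2h cos θ_c/V₁ ⇒ h = tᵢ·V₁/(2 cos θ_c) = 0.0282·750/(2·0.9118) = 11.60 m.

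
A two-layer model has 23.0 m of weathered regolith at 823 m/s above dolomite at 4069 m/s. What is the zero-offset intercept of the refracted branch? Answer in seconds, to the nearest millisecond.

0.055 s

θ_c = arcsin(V₁/V₂) = arcsin(823/4069) = 11.67°; cos θ_c = 0.9793.
tᵢ = 2h·cos θ_c / V₁ = 2·23.0·0.9793 / 823 = 0.05474 s.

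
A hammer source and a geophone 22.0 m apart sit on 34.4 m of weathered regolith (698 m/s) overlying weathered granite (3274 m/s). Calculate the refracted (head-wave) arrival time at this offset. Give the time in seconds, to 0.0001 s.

t = x/V₂ + 2h·√(V₂²−V₁²)/(V₁V₂).
√(V₂²−V₁²) = √(3274²−698²) = 3198.7 m/s; delay term = 2·34.4·3198.7/(698·3274) = 0.09630 s.
t = 22.0/3274 + 0.09630 = 0.10302 s.

0.1030 s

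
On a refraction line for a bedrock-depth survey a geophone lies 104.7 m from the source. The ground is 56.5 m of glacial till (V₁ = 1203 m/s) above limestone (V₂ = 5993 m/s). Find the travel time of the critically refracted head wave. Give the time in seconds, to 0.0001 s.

0.1095 s

θ_c = arcsin(V₁/V₂) = arcsin(1203/5993) = 11.58°, cos θ_c = 0.9796.
Intercept time tᵢ = 2h cos θ_c / V₁ = 2·56.5·0.9796/1203 = 0.09202 s.
t = x/V₂ + tᵢ = 104.7/5993 + 0.09202 = 0.10949 s.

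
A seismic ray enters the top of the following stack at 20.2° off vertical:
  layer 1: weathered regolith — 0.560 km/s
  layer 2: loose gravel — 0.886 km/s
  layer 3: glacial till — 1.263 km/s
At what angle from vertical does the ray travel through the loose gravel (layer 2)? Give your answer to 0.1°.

33.1°

Ray parameter p = sin 20.2° / 0.560 = 6.1660e-01 s/km.
sin θ_2 = p·V_2 = 6.1660e-01 × 0.886 = 0.5463.
θ_2 = 33.11° from the vertical.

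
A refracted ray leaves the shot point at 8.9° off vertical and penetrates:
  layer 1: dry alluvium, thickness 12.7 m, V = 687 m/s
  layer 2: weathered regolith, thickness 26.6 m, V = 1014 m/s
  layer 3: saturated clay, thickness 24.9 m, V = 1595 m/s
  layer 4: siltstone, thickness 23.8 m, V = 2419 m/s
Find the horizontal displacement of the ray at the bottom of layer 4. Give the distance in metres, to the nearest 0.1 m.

33.3 m

p = sin θ₁/V₁ = sin 8.9°/687 = 2.2520e-04 s/m is conserved through the stack.
Layer 1: θ = 8.90°; offset = 12.7·tan 8.90° = 1.989 m.
Layer 2: sin θ = p·1014 = 0.2283 → θ = 13.20°; offset = 26.6·tan 13.20° = 6.239 m.
Layer 3: sin θ = p·1595 = 0.3592 → θ = 21.05°; offset = 24.9·tan 21.05° = 9.583 m.
Layer 4: sin θ = p·2419 = 0.5448 → θ = 33.01°; offset = 23.8·tan 33.01° = 15.460 m.
Total horizontal offset = 33.272 m.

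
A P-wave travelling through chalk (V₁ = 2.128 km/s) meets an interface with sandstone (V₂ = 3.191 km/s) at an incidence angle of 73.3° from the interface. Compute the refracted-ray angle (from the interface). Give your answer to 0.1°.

64.5°

Angle from the normal: 90° − 73.3° = 16.7°.
sin θ₁/V₁ = sin θ₂/V₂ ⇒ sin θ₂ = 3.191·sin 16.7°/2.128 = 3.191·0.2874/2.128 = 0.4309.
θ₂ = sin⁻¹(0.4309) = 25.53° (from vertical).
From the interface: 90° − 25.53° = 64.47°.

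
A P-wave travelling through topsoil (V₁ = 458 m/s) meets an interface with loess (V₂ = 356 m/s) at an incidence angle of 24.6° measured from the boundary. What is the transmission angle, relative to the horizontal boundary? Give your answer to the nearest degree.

45°

Angle from the normal: 90° − 24.6° = 65.4°.
sin θ₁/V₁ = sin θ₂/V₂ ⇒ sin θ₂ = 356·sin 65.4°/458 = 356·0.9092/458 = 0.7067.
θ₂ = sin⁻¹(0.7067) = 44.97° (from vertical).
From the interface: 90° − 44.97° = 45.03°.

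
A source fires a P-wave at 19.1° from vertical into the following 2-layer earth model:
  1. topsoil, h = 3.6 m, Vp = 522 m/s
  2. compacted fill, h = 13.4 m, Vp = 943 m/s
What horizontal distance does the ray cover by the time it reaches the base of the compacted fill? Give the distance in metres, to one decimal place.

11.1 m

Apply Snell's law at each interface; in layer i the horizontal offset is hᵢ·tan θᵢ.
Layer 1: θ = 19.10°; offset = 3.6·tan 19.10° = 1.247 m.
Layer 2: sin θ = 943·sin 19.1°/522 = 0.5911, θ = 36.24°; offset = 13.4·tan 36.24° = 9.821 m.
Summing the layer offsets gives 11.067 m.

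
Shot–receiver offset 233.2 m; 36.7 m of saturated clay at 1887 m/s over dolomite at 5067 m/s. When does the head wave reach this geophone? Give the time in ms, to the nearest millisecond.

θ_c = arcsin(V₁/V₂) = arcsin(1887/5067) = 21.86°, cos θ_c = 0.9281.
Intercept time tᵢ = 2h cos θ_c / V₁ = 2·36.7·0.9281/1887 = 0.03610 s.
t = x/V₂ + tᵢ = 233.2/5067 + 0.03610 = 0.08212 s.

82 ms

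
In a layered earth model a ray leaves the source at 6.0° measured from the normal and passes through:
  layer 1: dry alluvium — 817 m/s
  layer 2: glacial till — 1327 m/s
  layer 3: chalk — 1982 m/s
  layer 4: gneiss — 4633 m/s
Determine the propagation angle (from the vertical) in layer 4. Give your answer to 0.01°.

Ray parameter p = sin 6.0° / 817 = 1.2794e-04 s/m.
sin θ_4 = p·V_4 = 1.2794e-04 × 4633 = 0.5928.
θ_4 = arcsin 0.5928 = 36.35°.

36.35°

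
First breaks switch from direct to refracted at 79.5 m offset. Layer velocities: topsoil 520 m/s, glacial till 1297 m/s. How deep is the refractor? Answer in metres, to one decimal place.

x_cross = 2h·√((V₂+V₁)/(V₂−V₁)) → h = x_cross / (2·√((V₂+V₁)/(V₂−V₁))).
√((V₂+V₁)/(V₂−V₁)) = √((1297+520)/(1297−520)) = 1.5292.
h = 79.5 / (2·1.5292) = 25.99 m.

26.0 m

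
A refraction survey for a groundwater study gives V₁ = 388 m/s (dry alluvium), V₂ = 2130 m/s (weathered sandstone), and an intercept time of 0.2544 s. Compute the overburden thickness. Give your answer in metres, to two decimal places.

50.19 m

h = tᵢ·V₁·V₂ / (2·√(V₂²−V₁²)).
√(V₂²−V₁²) = √(2130² − 388²) = 2094.4 m/s.
h = 0.2544 s × 388 × 2130 / (2 × 2094.4) = 50.19 m.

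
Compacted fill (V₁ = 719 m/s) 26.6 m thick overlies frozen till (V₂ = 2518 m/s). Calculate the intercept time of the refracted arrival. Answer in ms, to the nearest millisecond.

71 ms

θ_c = arcsin(V₁/V₂) = arcsin(719/2518) = 16.59°; cos θ_c = 0.9584.
tᵢ = 2h·cos θ_c / V₁ = 2·26.6·0.9584 / 719 = 0.07091 s.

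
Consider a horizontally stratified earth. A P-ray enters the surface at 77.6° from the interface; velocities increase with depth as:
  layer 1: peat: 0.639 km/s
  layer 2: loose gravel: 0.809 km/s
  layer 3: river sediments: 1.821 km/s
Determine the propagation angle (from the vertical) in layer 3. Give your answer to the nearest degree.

From the normal: θ₁ = 90° − 77.6° = 12.4°.
Snell's law across each interface conserves sin θ / V, so sin θ_3 = V_3·sin θ₁/V₁.
sin θ_3 = 1.821 × sin 12.4° / 0.639 = 0.6119.
θ_3 = arcsin 0.6119 = 37.73°.

38°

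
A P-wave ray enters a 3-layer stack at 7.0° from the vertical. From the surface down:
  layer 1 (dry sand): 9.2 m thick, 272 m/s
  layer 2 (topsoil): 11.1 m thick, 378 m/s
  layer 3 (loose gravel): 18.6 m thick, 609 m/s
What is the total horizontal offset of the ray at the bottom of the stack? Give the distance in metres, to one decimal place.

8.3 m

Apply Snell's law at each interface; in layer i the horizontal offset is hᵢ·tan θᵢ.
Layer 1: θ = 7.00°; offset = 9.2·tan 7.00° = 1.130 m.
Layer 2: sin θ = 378·sin 7.0°/272 = 0.1694, θ = 9.75°; offset = 11.1·tan 9.75° = 1.907 m.
Layer 3: sin θ = 609·sin 7.0°/272 = 0.2729, θ = 15.83°; offset = 18.6·tan 15.83° = 5.275 m.
Σ offsets = 8.313 m.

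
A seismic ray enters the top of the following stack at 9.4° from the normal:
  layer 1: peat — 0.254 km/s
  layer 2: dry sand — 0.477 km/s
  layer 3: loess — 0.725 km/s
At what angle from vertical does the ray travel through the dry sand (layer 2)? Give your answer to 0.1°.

17.9°

Ray parameter p = sin 9.4° / 0.254 = 6.4302e-01 s/km.
sin θ_2 = p·V_2 = 6.4302e-01 × 0.477 = 0.3067.
θ_2 = 17.86° from the vertical.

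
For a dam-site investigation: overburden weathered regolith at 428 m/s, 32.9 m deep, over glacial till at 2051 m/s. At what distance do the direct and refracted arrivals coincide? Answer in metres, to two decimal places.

θ_c = arcsin(428/2051) = 12.04°, so cos θ_c = 0.9780 and tᵢ = 2h cos θ_c/V₁ = 0.1504 s.
At crossover x/V₁ = x/V₂ + tᵢ ⇒ x = tᵢ/(1/V₁ − 1/V₂) = 0.15035/(2.3364e-03 − 4.8757e-04) = 81.32 m.

81.32 m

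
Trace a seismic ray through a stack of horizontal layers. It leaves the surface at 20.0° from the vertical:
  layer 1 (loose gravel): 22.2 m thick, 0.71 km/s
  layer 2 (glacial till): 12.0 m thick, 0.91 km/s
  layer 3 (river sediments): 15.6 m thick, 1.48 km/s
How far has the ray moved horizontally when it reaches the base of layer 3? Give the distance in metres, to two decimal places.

29.79 m

p = sin θ₁/V₁ = sin 20.0°/0.71 = 4.8172e-01 s/km is conserved through the stack.
Layer 1: θ = 20.00°; offset = 22.2·tan 20.00° = 8.0801 m.
Layer 2: sin θ = p·0.91 = 0.4384 → θ = 26.00°; offset = 12.0·tan 26.00° = 5.8527 m.
Layer 3: sin θ = p·1.48 = 0.7129 → θ = 45.47°; offset = 15.6·tan 45.47° = 15.8608 m.
Σ offsets = 29.7936 m.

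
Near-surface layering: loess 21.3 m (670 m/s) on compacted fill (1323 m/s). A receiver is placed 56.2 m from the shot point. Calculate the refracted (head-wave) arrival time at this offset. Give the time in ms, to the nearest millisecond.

97 ms

t = x/V₂ + 2h·√(V₂²−V₁²)/(V₁V₂).
√(V₂²−V₁²) = √(1323²−670²) = 1140.8 m/s; delay term = 2·21.3·1140.8/(670·1323) = 0.05483 s.
t = 56.2/1323 + 0.05483 = 0.09731 s.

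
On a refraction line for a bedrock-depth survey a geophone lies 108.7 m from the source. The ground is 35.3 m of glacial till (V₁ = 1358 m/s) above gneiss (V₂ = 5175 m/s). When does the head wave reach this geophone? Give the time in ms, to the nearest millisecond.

71 ms

t = x/V₂ + 2h·√(V₂²−V₁²)/(V₁V₂).
√(V₂²−V₁²) = √(5175²−1358²) = 4993.6 m/s; delay term = 2·35.3·4993.6/(1358·5175) = 0.05017 s.
t = 108.7/5175 + 0.05017 = 0.07117 s.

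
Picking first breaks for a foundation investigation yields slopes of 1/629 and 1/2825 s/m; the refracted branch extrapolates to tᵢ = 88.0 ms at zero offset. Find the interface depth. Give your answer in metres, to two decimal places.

28.39 m

θ_c = arcsin(629/2825) = 12.87°; cos θ_c = 0.9749.
tᵢ = 2h cos θ_c/V₁ ⇒ h = tᵢ·V₁/(2 cos θ_c) = 0.088·629/(2·0.9749) = 28.39 m.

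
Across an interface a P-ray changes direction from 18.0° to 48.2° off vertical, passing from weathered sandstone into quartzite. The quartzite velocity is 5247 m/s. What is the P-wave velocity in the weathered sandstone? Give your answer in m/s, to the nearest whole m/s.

2175 m/s

Snell's law: sin 18.0°/V₁ = sin 48.2°/V₂.
V₁ = V₂·sin 18.0°/sin 48.2° = 5247 × 0.4145 = 2175.00 m/s.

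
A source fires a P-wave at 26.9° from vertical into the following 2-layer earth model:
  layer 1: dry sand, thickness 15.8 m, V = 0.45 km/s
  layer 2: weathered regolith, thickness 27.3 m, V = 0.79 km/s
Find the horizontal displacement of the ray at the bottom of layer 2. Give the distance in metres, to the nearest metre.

44 m

Ray parameter p = sin 26.9° / 0.45 km/s = 1.0054e+00 s/km.
Layer 1: θ = 26.90°; offset = 15.8·tan 26.90° = 8.016 m.
Layer 2: sin θ = p·0.79 = 0.7943 → θ = 52.59°; offset = 27.3·tan 52.59° = 35.690 m.
Σ offsets = 43.706 m.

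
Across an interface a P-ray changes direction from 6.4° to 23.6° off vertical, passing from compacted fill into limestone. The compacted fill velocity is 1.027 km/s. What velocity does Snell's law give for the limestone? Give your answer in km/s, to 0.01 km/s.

Snell's law: sin 6.4°/V₁ = sin 23.6°/V₂.
V₂ = V₁·sin 23.6°/sin 6.4° = 1.027 × 3.5916 = 3.69 km/s.

3.69 km/s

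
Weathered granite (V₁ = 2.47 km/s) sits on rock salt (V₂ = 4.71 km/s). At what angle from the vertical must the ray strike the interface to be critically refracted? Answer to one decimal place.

Critical incidence: sin θ_c = V₁/V₂ = 2.47/4.71 = 0.5244.
θ_c = arcsin 0.5244 = 31.63°.

31.6°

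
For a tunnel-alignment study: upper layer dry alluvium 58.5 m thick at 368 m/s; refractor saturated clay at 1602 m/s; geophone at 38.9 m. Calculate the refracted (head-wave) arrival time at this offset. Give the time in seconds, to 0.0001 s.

θ_c = arcsin(V₁/V₂) = arcsin(368/1602) = 13.28°, cos θ_c = 0.9733.
Intercept time tᵢ = 2h cos θ_c / V₁ = 2·58.5·0.9733/368 = 0.30943 s.
t = x/V₂ + tᵢ = 38.9/1602 + 0.30943 = 0.33371 s.

0.3337 s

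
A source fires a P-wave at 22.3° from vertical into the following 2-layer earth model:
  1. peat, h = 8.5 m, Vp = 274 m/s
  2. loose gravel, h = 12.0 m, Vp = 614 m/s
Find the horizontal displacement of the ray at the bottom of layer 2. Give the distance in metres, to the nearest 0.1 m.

Ray parameter p = sin 22.3° / 274 m/s = 1.3849e-03 s/m.
Layer 1: θ = 22.30°; offset = 8.5·tan 22.30° = 3.486 m.
Layer 2: sin θ = p·614 = 0.8503 → θ = 58.25°; offset = 12.0·tan 58.25° = 19.389 m.
Σ offsets = 22.875 m.

22.9 m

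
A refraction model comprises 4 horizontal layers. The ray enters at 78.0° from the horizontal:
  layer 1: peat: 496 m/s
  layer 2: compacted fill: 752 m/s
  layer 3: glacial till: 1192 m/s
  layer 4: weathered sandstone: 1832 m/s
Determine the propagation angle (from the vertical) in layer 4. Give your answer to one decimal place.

50.2°

From the normal: θ₁ = 90° − 78.0° = 12.0°.
Ray parameter p = sin 12.0° / 496 = 4.1918e-04 s/m.
sin θ_4 = p·V_4 = 4.1918e-04 × 1832 = 0.7679.
θ_4 = 50.17° from the vertical.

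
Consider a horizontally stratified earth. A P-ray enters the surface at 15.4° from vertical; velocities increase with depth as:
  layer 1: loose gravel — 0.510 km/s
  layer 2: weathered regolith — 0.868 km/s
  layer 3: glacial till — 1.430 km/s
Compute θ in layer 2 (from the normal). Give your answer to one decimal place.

Ray parameter p = sin 15.4° / 0.510 = 5.2070e-01 s/km.
sin θ_2 = p·V_2 = 5.2070e-01 × 0.868 = 0.4520.
θ_2 = arcsin 0.4520 = 26.87°.

26.9°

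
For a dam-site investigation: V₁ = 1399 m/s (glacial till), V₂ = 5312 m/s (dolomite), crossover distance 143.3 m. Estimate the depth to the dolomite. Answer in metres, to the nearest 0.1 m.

54.7 m

x_cross = 2h·√((V₂+V₁)/(V₂−V₁)) → h = x_cross / (2·√((V₂+V₁)/(V₂−V₁))).
√((V₂+V₁)/(V₂−V₁)) = √((5312+1399)/(5312−1399)) = 1.3096.
h = 143.3 / (2·1.3096) = 54.71 m.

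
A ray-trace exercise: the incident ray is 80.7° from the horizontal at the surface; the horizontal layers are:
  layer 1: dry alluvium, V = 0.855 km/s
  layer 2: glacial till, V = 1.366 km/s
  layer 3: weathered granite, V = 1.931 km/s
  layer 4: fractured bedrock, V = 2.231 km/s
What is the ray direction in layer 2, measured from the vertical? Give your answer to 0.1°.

From the normal: θ₁ = 90° − 80.7° = 9.3°.
Snell's law across each interface conserves sin θ / V, so sin θ_2 = V_2·sin θ₁/V₁.
sin θ_2 = 1.366 × sin 9.3° / 0.855 = 0.2582.
θ_2 = 14.96° from the vertical.

15.0°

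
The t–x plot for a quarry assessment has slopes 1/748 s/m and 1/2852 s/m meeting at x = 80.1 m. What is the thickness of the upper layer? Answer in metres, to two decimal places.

x_cross = 2h·√((V₂+V₁)/(V₂−V₁)) → h = x_cross / (2·√((V₂+V₁)/(V₂−V₁))).
√((V₂+V₁)/(V₂−V₁)) = √((2852+748)/(2852−748)) = 1.3081.
h = 80.1 / (2·1.3081) = 30.62 m.

30.62 m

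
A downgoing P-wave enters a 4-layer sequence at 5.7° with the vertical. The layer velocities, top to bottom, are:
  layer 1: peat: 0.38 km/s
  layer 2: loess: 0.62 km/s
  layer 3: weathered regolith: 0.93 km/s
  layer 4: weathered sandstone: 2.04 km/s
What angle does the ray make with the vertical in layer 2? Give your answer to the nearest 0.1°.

9.3°

Snell's law across each interface conserves sin θ / V, so sin θ_2 = V_2·sin θ₁/V₁.
sin θ_2 = 0.62 × sin 5.7° / 0.38 = 0.1620.
θ_2 = 9.33° from the vertical.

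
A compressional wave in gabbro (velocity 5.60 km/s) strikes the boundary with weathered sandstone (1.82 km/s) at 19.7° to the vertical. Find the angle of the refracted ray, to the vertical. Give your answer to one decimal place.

6.3°

Snell's law: sin θ₂ = (V₂/V₁)·sin θ₁ = (1.82/5.60)·sin 19.7° = 0.1096.
θ₂ = arcsin 0.1096 = 6.29° from the normal.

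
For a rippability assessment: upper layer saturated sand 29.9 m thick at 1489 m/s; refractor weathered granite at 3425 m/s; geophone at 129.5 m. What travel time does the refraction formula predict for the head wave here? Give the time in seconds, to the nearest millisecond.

0.074 s

θ_c = arcsin(V₁/V₂) = arcsin(1489/3425) = 25.77°, cos θ_c = 0.9006.
Intercept time tᵢ = 2h cos θ_c / V₁ = 2·29.9·0.9006/1489 = 0.03617 s.
t = x/V₂ + tᵢ = 129.5/3425 + 0.03617 = 0.07398 s.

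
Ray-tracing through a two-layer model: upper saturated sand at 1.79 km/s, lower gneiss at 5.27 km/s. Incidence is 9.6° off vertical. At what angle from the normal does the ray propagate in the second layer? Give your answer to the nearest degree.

29°

sin θ₁/V₁ = sin θ₂/V₂ ⇒ sin θ₂ = 5.27·sin 9.6°/1.79 = 5.27·0.1668/1.79 = 0.4910.
θ₂ = sin⁻¹(0.4910) = 29.41° (from vertical).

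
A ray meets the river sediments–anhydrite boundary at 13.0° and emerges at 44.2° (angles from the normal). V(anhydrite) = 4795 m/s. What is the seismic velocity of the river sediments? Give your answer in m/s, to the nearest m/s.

1547 m/s

Snell's law: sin 13.0°/V₁ = sin 44.2°/V₂.
V₁ = V₂·sin 13.0°/sin 44.2° = 4795 × 0.3227 = 1547.18 m/s.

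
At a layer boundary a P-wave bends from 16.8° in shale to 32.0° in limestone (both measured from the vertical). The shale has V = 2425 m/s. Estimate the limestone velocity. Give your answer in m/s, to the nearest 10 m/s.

Snell's law: sin 16.8°/V₁ = sin 32.0°/V₂.
V₂ = V₁·sin 32.0°/sin 16.8° = 2425 × 1.8334 = 4446.07 m/s.

4450 m/s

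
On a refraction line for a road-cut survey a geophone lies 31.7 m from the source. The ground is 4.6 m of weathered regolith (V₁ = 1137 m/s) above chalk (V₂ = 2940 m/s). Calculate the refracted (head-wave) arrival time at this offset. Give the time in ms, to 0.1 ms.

t = x/V₂ + 2h·√(V₂²−V₁²)/(V₁V₂).
√(V₂²−V₁²) = √(2940²−1137²) = 2711.2 m/s; delay term = 2·4.6·2711.2/(1137·2940) = 0.00746 s.
t = 31.7/2940 + 0.00746 = 0.01824 s.

18.2 ms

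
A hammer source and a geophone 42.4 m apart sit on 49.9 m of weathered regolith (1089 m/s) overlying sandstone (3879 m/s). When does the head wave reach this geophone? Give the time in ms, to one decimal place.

98.9 ms

θ_c = arcsin(V₁/V₂) = arcsin(1089/3879) = 16.30°, cos θ_c = 0.9598.
Intercept time tᵢ = 2h cos θ_c / V₁ = 2·49.9·0.9598/1089 = 0.08796 s.
t = x/V₂ + tᵢ = 42.4/3879 + 0.08796 = 0.09889 s.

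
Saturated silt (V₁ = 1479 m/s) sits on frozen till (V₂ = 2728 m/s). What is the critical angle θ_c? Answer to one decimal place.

Critical incidence: sin θ_c = V₁/V₂ = 1479/2728 = 0.5422.
θ_c = arcsin 0.5422 = 32.83°.

32.8°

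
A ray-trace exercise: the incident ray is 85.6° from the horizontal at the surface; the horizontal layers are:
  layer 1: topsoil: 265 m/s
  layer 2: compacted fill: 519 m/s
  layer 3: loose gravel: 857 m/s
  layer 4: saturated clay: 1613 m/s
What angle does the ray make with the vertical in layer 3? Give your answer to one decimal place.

14.4°

From the normal: θ₁ = 90° − 85.6° = 4.4°.
Ray parameter p = sin 4.4° / 265 = 2.8951e-04 s/m.
sin θ_3 = p·V_3 = 2.8951e-04 × 857 = 0.2481.
θ_3 = 14.37° from the vertical.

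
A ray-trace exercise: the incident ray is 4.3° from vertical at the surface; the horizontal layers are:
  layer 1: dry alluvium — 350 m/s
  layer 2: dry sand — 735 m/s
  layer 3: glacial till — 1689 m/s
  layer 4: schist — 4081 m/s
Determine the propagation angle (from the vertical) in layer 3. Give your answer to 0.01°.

21.21°

Snell's law across each interface conserves sin θ / V, so sin θ_3 = V_3·sin θ₁/V₁.
sin θ_3 = 1689 × sin 4.3° / 350 = 0.3618.
θ_3 = 21.21° from the vertical.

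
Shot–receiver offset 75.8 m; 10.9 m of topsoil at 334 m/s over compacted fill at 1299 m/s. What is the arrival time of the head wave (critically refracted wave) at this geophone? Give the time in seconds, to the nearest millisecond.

0.121 s

t = x/V₂ + 2h·√(V₂²−V₁²)/(V₁V₂).
√(V₂²−V₁²) = √(1299²−334²) = 1255.3 m/s; delay term = 2·10.9·1255.3/(334·1299) = 0.06308 s.
t = 75.8/1299 + 0.06308 = 0.12143 s.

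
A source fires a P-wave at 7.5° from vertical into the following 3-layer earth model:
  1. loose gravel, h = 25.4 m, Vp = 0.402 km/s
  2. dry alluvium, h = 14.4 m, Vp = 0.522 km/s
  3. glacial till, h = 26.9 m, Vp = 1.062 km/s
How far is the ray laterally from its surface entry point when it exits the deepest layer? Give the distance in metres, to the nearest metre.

16 m

p = sin θ₁/V₁ = sin 7.5°/0.402 = 3.2469e-01 s/km is conserved through the stack.
Layer 1: θ = 7.50°; offset = 25.4·tan 7.50° = 3.344 m.
Layer 2: sin θ = p·0.522 = 0.1695 → θ = 9.76°; offset = 14.4·tan 9.76° = 2.476 m.
Layer 3: sin θ = p·1.062 = 0.3448 → θ = 20.17°; offset = 26.9·tan 20.17° = 9.882 m.
Σ offsets = 15.702 m.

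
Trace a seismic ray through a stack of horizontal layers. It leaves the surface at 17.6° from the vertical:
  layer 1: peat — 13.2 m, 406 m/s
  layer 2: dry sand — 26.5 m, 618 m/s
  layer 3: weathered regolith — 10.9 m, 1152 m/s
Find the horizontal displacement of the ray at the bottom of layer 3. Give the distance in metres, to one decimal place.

Ray parameter p = sin 17.6° / 406 m/s = 7.4475e-04 s/m.
Layer 1: θ = 17.60°; offset = 13.2·tan 17.60° = 4.187 m.
Layer 2: sin θ = p·618 = 0.4603 → θ = 27.40°; offset = 26.5·tan 27.40° = 13.738 m.
Layer 3: sin θ = p·1152 = 0.8580 → θ = 59.09°; offset = 10.9·tan 59.09° = 18.204 m.
Total horizontal offset = 36.130 m.

36.1 m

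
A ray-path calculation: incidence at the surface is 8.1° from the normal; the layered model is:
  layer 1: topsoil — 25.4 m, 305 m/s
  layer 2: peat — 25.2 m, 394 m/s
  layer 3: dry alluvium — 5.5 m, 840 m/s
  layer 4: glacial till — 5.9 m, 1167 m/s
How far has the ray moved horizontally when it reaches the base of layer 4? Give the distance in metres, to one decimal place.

14.4 m

Ray parameter p = sin 8.1° / 305 m/s = 4.6197e-04 s/m.
Layer 1: θ = 8.10°; offset = 25.4·tan 8.10° = 3.615 m.
Layer 2: sin θ = p·394 = 0.1820 → θ = 10.49°; offset = 25.2·tan 10.49° = 4.665 m.
Layer 3: sin θ = p·840 = 0.3881 → θ = 22.83°; offset = 5.5·tan 22.83° = 2.316 m.
Layer 4: sin θ = p·1167 = 0.5391 → θ = 32.62°; offset = 5.9·tan 32.62° = 3.777 m.
Summing the layer offsets gives 14.372 m.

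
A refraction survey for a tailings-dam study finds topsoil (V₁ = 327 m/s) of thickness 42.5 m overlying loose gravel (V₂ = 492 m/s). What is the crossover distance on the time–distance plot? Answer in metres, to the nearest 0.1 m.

189.4 m

x_cross = 2h·√((V₂+V₁)/(V₂−V₁)).
(V₂+V₁)/(V₂−V₁) = (492+327)/(492−327) = 4.9636; √ = 2.2279.
x_cross = 2·42.5·2.2279 = 189.37 m.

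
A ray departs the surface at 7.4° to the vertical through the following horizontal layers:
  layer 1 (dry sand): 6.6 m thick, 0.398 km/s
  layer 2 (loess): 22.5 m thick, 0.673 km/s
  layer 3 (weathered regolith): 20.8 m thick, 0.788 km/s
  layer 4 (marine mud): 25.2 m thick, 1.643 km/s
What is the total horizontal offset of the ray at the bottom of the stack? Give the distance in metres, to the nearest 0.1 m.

Ray parameter p = sin 7.4° / 0.398 km/s = 3.2361e-01 s/km.
Layer 1: θ = 7.40°; offset = 6.6·tan 7.40° = 0.857 m.
Layer 2: sin θ = p·0.673 = 0.2178 → θ = 12.58°; offset = 22.5·tan 12.58° = 5.021 m.
Layer 3: sin θ = p·0.788 = 0.2550 → θ = 14.77°; offset = 20.8·tan 14.77° = 5.485 m.
Layer 4: sin θ = p·1.643 = 0.5317 → θ = 32.12°; offset = 25.2·tan 32.12° = 15.820 m.
Summing the layer offsets gives 27.183 m.

27.2 m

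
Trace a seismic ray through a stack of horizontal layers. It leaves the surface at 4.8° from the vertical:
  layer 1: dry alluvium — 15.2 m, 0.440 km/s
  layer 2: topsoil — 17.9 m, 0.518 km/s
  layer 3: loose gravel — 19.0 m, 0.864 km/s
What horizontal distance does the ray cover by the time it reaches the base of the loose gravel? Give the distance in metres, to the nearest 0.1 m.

Ray parameter p = sin 4.8° / 0.440 km/s = 1.9018e-01 s/km.
Layer 1: θ = 4.80°; offset = 15.2·tan 4.80° = 1.276 m.
Layer 2: sin θ = p·0.518 = 0.0985 → θ = 5.65°; offset = 17.9·tan 5.65° = 1.772 m.
Layer 3: sin θ = p·0.864 = 0.1643 → θ = 9.46°; offset = 19.0·tan 9.46° = 3.165 m.
Total horizontal offset = 6.213 m.

6.2 m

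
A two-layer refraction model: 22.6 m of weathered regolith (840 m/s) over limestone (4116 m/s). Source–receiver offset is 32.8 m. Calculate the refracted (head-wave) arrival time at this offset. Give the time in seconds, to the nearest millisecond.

θ_c = arcsin(V₁/V₂) = arcsin(840/4116) = 11.78°, cos θ_c = 0.9790.
Intercept time tᵢ = 2h cos θ_c / V₁ = 2·22.6·0.9790/840 = 0.05268 s.
t = x/V₂ + tᵢ = 32.8/4116 + 0.05268 = 0.06065 s.

0.061 s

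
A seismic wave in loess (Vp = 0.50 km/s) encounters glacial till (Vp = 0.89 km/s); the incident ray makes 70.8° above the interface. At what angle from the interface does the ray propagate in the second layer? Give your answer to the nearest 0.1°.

54.2°

Angle from the normal: 90° − 70.8° = 19.2°.
Snell's law: sin θ₂ = (V₂/V₁)·sin θ₁ = (0.89/0.50)·sin 19.2° = 0.5854.
θ₂ = sin⁻¹(0.5854) = 35.83° (from vertical).
From the interface: 90° − 35.83° = 54.17°.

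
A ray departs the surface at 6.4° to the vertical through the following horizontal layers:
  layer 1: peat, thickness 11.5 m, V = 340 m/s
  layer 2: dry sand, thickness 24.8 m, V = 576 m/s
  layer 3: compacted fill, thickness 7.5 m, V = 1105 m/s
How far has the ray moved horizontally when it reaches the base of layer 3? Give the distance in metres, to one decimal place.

Apply Snell's law at each interface; in layer i the horizontal offset is hᵢ·tan θᵢ.
Layer 1: θ = 6.40°; offset = 11.5·tan 6.40° = 1.290 m.
Layer 2: sin θ = 576·sin 6.4°/340 = 0.1888, θ = 10.89°; offset = 24.8·tan 10.89° = 4.769 m.
Layer 3: sin θ = 1105·sin 6.4°/340 = 0.3623, θ = 21.24°; offset = 7.5·tan 21.24° = 2.915 m.
Σ offsets = 8.974 m.

9.0 m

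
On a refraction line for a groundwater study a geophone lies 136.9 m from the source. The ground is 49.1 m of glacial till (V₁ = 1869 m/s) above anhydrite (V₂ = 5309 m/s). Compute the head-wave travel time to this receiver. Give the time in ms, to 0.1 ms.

75.0 ms

t = x/V₂ + 2h·√(V₂²−V₁²)/(V₁V₂).
√(V₂²−V₁²) = √(5309²−1869²) = 4969.1 m/s; delay term = 2·49.1·4969.1/(1869·5309) = 0.04918 s.
t = 136.9/5309 + 0.04918 = 0.07496 s.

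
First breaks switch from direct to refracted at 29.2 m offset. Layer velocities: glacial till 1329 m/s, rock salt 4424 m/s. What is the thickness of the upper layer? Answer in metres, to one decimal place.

h = (x_cross/2)·√((V₂−V₁)/(V₂+V₁)).
(V₂−V₁)/(V₂+V₁) = (4424−1329)/(4424+1329) = 0.5380; √ = 0.7335.
h = (29.2/2)·0.7335 = 10.71 m.

10.7 m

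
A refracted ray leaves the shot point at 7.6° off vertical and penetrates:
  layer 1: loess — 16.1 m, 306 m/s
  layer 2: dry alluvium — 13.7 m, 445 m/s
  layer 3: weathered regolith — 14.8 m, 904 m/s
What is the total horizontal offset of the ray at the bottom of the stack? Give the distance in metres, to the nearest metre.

Apply Snell's law at each interface; in layer i the horizontal offset is hᵢ·tan θᵢ.
Layer 1: θ = 7.60°; offset = 16.1·tan 7.60° = 2.148 m.
Layer 2: sin θ = 445·sin 7.6°/306 = 0.1923, θ = 11.09°; offset = 13.7·tan 11.09° = 2.685 m.
Layer 3: sin θ = 904·sin 7.6°/306 = 0.3907, θ = 23.00°; offset = 14.8·tan 23.00° = 6.282 m.
Total horizontal offset = 11.115 m.

11 m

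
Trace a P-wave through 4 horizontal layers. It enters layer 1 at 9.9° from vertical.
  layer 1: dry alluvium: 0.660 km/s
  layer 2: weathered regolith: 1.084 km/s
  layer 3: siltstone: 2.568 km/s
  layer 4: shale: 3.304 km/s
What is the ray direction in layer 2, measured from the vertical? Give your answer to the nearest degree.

Snell's law across each interface conserves sin θ / V, so sin θ_2 = V_2·sin θ₁/V₁.
sin θ_2 = 1.084 × sin 9.9° / 0.660 = 0.2824.
θ_2 = arcsin 0.2824 = 16.40°.

16°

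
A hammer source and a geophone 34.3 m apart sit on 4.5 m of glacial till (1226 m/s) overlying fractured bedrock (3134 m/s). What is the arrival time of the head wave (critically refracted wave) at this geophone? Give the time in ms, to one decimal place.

θ_c = arcsin(V₁/V₂) = arcsin(1226/3134) = 23.03°, cos θ_c = 0.9203.
Intercept time tᵢ = 2h cos θ_c / V₁ = 2·4.5·0.9203/1226 = 0.00676 s.
t = x/V₂ + tᵢ = 34.3/3134 + 0.00676 = 0.01770 s.

17.7 ms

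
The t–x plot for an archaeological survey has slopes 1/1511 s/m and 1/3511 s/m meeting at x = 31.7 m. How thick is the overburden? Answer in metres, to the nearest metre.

h = (x_cross/2)·√((V₂−V₁)/(V₂+V₁)).
(V₂−V₁)/(V₂+V₁) = (3511−1511)/(3511+1511) = 0.3982; √ = 0.6311.
h = (31.7/2)·0.6311 = 10.00 m.

10 m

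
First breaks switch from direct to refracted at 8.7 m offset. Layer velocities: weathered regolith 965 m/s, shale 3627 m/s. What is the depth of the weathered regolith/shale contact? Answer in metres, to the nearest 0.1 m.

x_cross = 2h·√((V₂+V₁)/(V₂−V₁)) → h = x_cross / (2·√((V₂+V₁)/(V₂−V₁))).
√((V₂+V₁)/(V₂−V₁)) = √((3627+965)/(3627−965)) = 1.3134.
h = 8.7 / (2·1.3134) = 3.31 m.

3.3 m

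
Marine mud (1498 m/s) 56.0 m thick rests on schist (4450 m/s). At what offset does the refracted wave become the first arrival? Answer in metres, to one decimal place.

159.0 m

x_cross = 2h·√((V₂+V₁)/(V₂−V₁)).
(V₂+V₁)/(V₂−V₁) = (4450+1498)/(4450−1498) = 2.0149; √ = 1.4195.
x_cross = 2·56.0·1.4195 = 158.98 m.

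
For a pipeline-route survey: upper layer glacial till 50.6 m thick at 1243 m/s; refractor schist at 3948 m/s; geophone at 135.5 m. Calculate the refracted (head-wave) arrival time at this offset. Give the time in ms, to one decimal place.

111.6 ms

t = x/V₂ + 2h·√(V₂²−V₁²)/(V₁V₂).
√(V₂²−V₁²) = √(3948²−1243²) = 3747.2 m/s; delay term = 2·50.6·3747.2/(1243·3948) = 0.07728 s.
t = 135.5/3948 + 0.07728 = 0.11160 s.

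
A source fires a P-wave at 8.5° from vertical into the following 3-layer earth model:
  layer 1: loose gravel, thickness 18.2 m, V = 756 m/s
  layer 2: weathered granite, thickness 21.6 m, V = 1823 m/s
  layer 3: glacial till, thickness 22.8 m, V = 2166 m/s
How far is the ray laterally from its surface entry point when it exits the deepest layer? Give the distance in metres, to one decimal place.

21.6 m

Apply Snell's law at each interface; in layer i the horizontal offset is hᵢ·tan θᵢ.
Layer 1: θ = 8.50°; offset = 18.2·tan 8.50° = 2.720 m.
Layer 2: sin θ = 1823·sin 8.5°/756 = 0.3564, θ = 20.88°; offset = 21.6·tan 20.88° = 8.240 m.
Layer 3: sin θ = 2166·sin 8.5°/756 = 0.4235, θ = 25.05°; offset = 22.8·tan 25.05° = 10.658 m.
Σ offsets = 21.618 m.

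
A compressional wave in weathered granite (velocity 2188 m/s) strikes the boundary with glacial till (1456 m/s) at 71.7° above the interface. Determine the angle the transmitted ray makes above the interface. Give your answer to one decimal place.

Angle from the normal: 90° − 71.7° = 18.3°.
Snell's law: sin θ₂ = (V₂/V₁)·sin θ₁ = (1456/2188)·sin 18.3° = 0.2089.
θ₂ = arcsin 0.2089 = 12.06° from the normal.
From the interface: 90° − 12.06° = 77.94°.

77.9°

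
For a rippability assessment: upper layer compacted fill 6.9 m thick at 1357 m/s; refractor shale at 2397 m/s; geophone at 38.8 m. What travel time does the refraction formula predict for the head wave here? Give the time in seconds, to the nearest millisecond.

0.025 s

θ_c = arcsin(V₁/V₂) = arcsin(1357/2397) = 34.48°, cos θ_c = 0.8243.
Intercept time tᵢ = 2h cos θ_c / V₁ = 2·6.9·0.8243/1357 = 0.00838 s.
t = x/V₂ + tᵢ = 38.8/2397 + 0.00838 = 0.02457 s.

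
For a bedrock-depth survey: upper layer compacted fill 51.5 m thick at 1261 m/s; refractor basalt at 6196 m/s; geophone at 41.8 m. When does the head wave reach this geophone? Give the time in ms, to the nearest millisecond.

87 ms

θ_c = arcsin(V₁/V₂) = arcsin(1261/6196) = 11.74°, cos θ_c = 0.9791.
Intercept time tᵢ = 2h cos θ_c / V₁ = 2·51.5·0.9791/1261 = 0.07997 s.
t = x/V₂ + tᵢ = 41.8/6196 + 0.07997 = 0.08672 s.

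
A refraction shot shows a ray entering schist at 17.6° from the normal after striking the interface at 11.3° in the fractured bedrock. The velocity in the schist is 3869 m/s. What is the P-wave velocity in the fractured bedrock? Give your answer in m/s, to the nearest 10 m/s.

2510 m/s

sin 11.3° = 0.1959; sin 17.6° = 0.3024.
V₁ = V₂·(sin θ₁/sin θ₂) = 3869·(0.1959/0.3024) = 2507.25 m/s.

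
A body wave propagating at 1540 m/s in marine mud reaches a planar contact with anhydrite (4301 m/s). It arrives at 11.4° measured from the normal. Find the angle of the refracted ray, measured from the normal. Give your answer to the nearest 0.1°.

sin θ₁/V₁ = sin θ₂/V₂ ⇒ sin θ₂ = 4301·sin 11.4°/1540 = 4301·0.1977/1540 = 0.5520.
θ₂ = arcsin 0.5520 = 33.51° from the normal.

33.5°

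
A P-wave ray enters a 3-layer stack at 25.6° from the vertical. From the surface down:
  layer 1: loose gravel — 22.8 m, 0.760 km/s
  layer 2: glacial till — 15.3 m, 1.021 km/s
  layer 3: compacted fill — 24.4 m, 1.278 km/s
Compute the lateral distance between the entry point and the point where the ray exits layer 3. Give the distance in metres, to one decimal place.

47.6 m

Apply Snell's law at each interface; in layer i the horizontal offset is hᵢ·tan θᵢ.
Layer 1: θ = 25.60°; offset = 22.8·tan 25.60° = 10.924 m.
Layer 2: sin θ = 1.021·sin 25.6°/0.760 = 0.5805, θ = 35.48°; offset = 15.3·tan 35.48° = 10.907 m.
Layer 3: sin θ = 1.278·sin 25.6°/0.760 = 0.7266, θ = 46.60°; offset = 24.4·tan 46.60° = 25.803 m.
Summing the layer offsets gives 47.634 m.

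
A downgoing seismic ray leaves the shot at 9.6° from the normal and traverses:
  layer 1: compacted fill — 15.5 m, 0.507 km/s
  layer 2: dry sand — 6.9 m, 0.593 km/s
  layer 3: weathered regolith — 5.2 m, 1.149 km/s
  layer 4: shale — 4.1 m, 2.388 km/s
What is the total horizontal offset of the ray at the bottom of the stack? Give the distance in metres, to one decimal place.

Apply Snell's law at each interface; in layer i the horizontal offset is hᵢ·tan θᵢ.
Layer 1: θ = 9.60°; offset = 15.5·tan 9.60° = 2.622 m.
Layer 2: sin θ = 0.593·sin 9.6°/0.507 = 0.1951, θ = 11.25°; offset = 6.9·tan 11.25° = 1.372 m.
Layer 3: sin θ = 1.149·sin 9.6°/0.507 = 0.3779, θ = 22.21°; offset = 5.2·tan 22.21° = 2.123 m.
Layer 4: sin θ = 2.388·sin 9.6°/0.507 = 0.7855, θ = 51.77°; offset = 4.1·tan 51.77° = 5.204 m.
Σ offsets = 11.320 m.

11.3 m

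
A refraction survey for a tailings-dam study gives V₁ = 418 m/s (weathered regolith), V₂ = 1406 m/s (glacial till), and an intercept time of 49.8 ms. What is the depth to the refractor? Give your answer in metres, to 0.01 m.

10.90 m

θ_c = arcsin(418/1406) = 17.30°; cos θ_c = 0.9548.
tᵢ = 2h cos θ_c/V₁ ⇒ h = tᵢ·V₁/(2 cos θ_c) = 0.0498·418/(2·0.9548) = 10.90 m.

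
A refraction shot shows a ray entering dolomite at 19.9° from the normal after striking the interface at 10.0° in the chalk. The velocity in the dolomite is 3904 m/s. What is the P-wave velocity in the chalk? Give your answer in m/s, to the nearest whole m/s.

1992 m/s

Snell's law: sin 10.0°/V₁ = sin 19.9°/V₂.
V₁ = V₂·sin 10.0°/sin 19.9° = 3904 × 0.5102 = 1991.67 m/s.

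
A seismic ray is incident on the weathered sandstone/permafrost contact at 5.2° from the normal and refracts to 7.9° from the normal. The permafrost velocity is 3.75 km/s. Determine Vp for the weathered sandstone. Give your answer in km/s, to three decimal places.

Snell's law: sin 5.2°/V₁ = sin 7.9°/V₂.
V₁ = V₂·sin 5.2°/sin 7.9° = 3.75 × 0.6594 = 2.473 km/s.

2.473 km/s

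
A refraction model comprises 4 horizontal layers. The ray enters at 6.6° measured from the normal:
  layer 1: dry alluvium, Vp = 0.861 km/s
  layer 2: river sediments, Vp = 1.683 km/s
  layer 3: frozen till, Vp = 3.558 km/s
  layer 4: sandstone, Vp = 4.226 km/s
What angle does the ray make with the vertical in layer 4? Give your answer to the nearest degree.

34°

Ray parameter p = sin 6.6° / 0.861 = 1.3349e-01 s/km.
sin θ_4 = p·V_4 = 1.3349e-01 × 4.226 = 0.5641.
θ_4 = 34.34° from the vertical.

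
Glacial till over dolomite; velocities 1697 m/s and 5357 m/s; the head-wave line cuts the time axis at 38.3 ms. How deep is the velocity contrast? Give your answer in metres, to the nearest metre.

θ_c = arcsin(1697/5357) = 18.47°; cos θ_c = 0.9485.
tᵢ = 2h cos θ_c/V₁ ⇒ h = tᵢ·V₁/(2 cos θ_c) = 0.0383·1697/(2·0.9485) = 34.26 m.

34 m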